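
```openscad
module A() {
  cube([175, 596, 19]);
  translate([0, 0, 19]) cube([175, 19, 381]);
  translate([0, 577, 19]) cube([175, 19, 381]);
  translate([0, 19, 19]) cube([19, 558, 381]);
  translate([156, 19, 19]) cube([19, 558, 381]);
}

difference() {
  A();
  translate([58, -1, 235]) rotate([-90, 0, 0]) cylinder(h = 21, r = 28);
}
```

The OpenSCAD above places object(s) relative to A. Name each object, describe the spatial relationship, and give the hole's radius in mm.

The subtracted cylinder has r = 28 mm.

A is an open box. The open box has a circular hole through its front wall. The hole's radius is 28 mm.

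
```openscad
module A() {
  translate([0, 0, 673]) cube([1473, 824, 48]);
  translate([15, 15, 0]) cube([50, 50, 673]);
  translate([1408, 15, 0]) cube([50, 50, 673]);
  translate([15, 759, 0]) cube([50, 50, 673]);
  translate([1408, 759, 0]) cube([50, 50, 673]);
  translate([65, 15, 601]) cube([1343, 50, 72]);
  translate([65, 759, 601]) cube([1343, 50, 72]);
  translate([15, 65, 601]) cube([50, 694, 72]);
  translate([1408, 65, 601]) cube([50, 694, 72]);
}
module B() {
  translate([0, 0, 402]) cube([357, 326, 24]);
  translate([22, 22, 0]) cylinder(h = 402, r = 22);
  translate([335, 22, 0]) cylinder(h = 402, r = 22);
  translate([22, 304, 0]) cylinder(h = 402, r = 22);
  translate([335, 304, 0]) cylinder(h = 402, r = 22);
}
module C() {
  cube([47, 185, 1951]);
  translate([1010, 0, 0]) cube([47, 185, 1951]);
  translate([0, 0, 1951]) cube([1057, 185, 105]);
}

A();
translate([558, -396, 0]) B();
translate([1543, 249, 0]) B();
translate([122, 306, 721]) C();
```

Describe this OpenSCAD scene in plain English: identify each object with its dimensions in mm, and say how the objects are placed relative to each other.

A is a rectangular dining table. The top is 1473×824×48 mm with its upper surface at z = 721 mm. It stands on four 50×50 mm square legs, each inset 15 mm from the nearest pair of top edges, running from the floor to the underside of the top. Four apron rails, 50 mm thick and 72 mm tall, run between adjacent legs with their top edges flush with the underside of the top and their outer faces flush with the legs' outer faces.

B is a four-legged stool. The seat is a 357×326×24 mm slab whose top surface is at z = 426 mm; four round legs, each 44 mm in diameter, run from the floor (z = 0) to the underside of the seat, each leg's axis is inset half a diameter from the nearest pair of seat edges (so the leg's bounding box is flush with the corner).

C is a door frame. The clear opening is 963 mm wide and 1951 mm high. Two 47 mm wide jambs, 185 mm deep, stand either side of the opening from the floor to the top of the opening. A 105 mm thick head sits across the top of both jambs, spanning the full outside width of the frame.

Two stools sit around the table at the −y, +x sides. The door frame is on top of the table.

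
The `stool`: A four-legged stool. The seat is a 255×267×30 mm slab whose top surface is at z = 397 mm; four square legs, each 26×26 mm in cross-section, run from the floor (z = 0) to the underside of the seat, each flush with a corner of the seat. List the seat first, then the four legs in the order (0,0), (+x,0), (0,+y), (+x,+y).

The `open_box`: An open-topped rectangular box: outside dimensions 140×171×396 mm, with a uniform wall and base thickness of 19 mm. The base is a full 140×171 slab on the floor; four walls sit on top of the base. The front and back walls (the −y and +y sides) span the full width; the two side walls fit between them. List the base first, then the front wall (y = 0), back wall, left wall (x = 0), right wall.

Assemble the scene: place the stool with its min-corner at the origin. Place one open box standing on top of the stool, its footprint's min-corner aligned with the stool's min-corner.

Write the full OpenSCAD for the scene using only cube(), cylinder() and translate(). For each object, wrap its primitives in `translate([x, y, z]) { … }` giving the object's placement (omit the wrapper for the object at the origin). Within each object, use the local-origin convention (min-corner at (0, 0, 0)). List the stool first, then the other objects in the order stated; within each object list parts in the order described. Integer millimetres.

translate([0, 0, 367]) cube([255, 267, 30]);
cube([26, 26, 367]);
translate([229, 0, 0]) cube([26, 26, 367]);
translate([0, 241, 0]) cube([26, 26, 367]);
translate([229, 241, 0]) cube([26, 26, 367]);
translate([0, 0, 397]) {
  cube([140, 171, 19]);
  translate([0, 0, 19]) cube([140, 19, 377]);
  translate([0, 152, 19]) cube([140, 19, 377]);
  translate([0, 19, 19]) cube([19, 133, 377]);
  translate([121, 19, 19]) cube([19, 133, 377]);
}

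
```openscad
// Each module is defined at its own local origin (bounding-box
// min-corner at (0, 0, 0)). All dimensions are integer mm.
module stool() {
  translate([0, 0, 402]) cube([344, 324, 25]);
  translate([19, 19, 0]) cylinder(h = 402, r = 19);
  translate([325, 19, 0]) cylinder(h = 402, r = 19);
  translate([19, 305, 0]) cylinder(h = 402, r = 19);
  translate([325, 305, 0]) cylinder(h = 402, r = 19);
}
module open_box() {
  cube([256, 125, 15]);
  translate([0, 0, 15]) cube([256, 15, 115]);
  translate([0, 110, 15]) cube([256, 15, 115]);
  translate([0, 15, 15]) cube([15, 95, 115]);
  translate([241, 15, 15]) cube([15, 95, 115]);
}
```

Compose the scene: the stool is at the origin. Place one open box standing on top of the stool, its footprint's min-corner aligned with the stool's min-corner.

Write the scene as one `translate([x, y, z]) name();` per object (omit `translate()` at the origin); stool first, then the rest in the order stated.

stool();
translate([0, 0, 427]) open_box();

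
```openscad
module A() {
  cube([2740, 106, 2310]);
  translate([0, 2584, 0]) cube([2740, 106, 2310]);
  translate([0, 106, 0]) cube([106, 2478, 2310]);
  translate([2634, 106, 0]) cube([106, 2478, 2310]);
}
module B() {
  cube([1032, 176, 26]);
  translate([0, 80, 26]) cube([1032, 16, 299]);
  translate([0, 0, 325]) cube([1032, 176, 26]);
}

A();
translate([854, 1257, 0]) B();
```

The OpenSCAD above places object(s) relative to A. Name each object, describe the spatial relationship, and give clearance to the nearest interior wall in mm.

A is a house frame. B is an I-beam. The I-beam sits inside the house frame, centred. The clearance to the nearest interior wall is 748 mm.

Clearances: x = 748, y = 1151; minimum 748 mm.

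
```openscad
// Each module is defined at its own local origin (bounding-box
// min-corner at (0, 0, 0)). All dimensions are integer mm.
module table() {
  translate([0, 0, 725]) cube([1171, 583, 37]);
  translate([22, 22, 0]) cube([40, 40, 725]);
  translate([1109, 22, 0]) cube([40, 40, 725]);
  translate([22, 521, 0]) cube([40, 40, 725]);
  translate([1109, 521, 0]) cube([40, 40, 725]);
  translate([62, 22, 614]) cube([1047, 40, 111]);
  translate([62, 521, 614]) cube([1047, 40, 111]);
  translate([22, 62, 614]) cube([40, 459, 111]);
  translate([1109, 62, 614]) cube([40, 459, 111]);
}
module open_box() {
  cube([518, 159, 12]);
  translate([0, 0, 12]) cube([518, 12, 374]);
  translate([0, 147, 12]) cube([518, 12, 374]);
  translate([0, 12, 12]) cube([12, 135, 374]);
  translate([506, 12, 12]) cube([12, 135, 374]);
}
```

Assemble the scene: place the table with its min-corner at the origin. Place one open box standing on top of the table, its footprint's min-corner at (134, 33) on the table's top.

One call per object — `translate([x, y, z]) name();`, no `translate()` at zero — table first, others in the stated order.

table();
translate([134, 33, 762]) open_box();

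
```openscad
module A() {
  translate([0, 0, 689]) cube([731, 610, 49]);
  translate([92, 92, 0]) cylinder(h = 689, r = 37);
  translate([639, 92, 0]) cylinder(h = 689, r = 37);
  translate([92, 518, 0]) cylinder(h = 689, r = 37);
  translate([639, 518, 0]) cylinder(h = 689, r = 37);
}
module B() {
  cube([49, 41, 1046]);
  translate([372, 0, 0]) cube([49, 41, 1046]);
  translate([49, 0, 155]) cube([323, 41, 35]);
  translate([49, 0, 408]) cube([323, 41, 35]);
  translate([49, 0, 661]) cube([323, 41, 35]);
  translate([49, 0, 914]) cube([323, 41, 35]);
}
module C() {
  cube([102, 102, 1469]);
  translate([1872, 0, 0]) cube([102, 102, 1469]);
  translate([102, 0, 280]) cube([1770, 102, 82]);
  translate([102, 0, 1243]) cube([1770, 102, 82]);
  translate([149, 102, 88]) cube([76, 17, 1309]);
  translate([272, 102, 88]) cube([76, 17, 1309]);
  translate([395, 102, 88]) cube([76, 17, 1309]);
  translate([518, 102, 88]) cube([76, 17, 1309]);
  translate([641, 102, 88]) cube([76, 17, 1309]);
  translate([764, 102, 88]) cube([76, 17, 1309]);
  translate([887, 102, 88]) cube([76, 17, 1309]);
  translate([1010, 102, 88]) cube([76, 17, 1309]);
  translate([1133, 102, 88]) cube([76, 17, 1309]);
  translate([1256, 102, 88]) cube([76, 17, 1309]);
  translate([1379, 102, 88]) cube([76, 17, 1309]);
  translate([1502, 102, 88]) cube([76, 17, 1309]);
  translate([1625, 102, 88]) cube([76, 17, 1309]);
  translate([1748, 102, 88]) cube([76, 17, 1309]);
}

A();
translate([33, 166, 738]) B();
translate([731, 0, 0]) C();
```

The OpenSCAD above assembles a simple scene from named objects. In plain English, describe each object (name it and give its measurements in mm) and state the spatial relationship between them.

A is a table: top 731 mm (x) × 610 mm (y), 49 mm thick, upper face at z = 738 mm, on four round legs of 74 mm diameter, each leg's bounding box inset 55 mm from the nearest pair of top edges, running from z = 0 to the bottom of the top.

B is a wooden ladder with two side rails of 49×41 mm section and 1046 mm height, set 421 mm apart overall. Between them run 4 rectangular rungs (41 mm deep, 35 mm thick), front faces flush with the rails' −y face. The bottom of the first rung is 155 mm above the floor and each subsequent rung is 253 mm higher than the one below.

C is a fence section. Two 102×102 mm posts, 1469 mm tall, stand on the floor with a clear span of 1770 mm between their inner faces. Two horizontal rails of 102×82 mm section span the gap between the posts with their undersides at z = 280 mm and z = 1243 mm, flush with the posts' −y face. 14 pickets, each 76 mm wide, 17 mm thick and 1309 mm tall, are fixed to the +y face of the rails with their bottoms at z = 88 mm, evenly spaced across the span with equal gaps (rounded down to the nearest mm) at the −x end and between each pair — any rounding remainder accumulates at the +x end.

The ladder is on top of the table. The fence section is against the table's +x side, with their −y faces flush.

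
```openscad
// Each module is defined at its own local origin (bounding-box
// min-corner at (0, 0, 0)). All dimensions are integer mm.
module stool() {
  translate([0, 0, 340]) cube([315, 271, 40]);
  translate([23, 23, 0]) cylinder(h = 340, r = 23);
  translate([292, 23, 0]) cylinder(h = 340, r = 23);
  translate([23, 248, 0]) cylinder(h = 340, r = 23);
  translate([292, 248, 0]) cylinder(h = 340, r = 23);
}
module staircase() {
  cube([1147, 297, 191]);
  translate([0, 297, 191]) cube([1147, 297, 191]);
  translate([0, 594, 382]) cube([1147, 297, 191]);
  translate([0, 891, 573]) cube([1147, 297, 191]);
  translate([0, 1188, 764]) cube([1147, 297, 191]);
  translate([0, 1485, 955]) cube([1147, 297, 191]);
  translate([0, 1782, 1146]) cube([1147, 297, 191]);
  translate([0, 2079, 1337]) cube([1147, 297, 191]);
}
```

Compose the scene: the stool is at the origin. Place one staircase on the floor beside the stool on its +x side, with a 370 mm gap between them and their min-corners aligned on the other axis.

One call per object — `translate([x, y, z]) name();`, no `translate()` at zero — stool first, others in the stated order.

stool();
translate([685, 0, 0]) staircase();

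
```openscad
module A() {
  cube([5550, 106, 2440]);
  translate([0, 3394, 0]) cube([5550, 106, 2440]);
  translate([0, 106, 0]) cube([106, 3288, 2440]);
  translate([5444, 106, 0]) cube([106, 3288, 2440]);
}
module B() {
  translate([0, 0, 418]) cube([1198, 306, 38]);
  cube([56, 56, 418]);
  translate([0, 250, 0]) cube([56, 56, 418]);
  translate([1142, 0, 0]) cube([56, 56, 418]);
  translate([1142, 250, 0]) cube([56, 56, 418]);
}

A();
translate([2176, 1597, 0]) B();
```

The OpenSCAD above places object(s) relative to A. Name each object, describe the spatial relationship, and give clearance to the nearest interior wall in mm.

Clearances: x = 2070, y = 1491; minimum 1491 mm.

A is a house frame. B is a bench. The bench sits inside the house frame, centred. The clearance to the nearest interior wall is 1491 mm.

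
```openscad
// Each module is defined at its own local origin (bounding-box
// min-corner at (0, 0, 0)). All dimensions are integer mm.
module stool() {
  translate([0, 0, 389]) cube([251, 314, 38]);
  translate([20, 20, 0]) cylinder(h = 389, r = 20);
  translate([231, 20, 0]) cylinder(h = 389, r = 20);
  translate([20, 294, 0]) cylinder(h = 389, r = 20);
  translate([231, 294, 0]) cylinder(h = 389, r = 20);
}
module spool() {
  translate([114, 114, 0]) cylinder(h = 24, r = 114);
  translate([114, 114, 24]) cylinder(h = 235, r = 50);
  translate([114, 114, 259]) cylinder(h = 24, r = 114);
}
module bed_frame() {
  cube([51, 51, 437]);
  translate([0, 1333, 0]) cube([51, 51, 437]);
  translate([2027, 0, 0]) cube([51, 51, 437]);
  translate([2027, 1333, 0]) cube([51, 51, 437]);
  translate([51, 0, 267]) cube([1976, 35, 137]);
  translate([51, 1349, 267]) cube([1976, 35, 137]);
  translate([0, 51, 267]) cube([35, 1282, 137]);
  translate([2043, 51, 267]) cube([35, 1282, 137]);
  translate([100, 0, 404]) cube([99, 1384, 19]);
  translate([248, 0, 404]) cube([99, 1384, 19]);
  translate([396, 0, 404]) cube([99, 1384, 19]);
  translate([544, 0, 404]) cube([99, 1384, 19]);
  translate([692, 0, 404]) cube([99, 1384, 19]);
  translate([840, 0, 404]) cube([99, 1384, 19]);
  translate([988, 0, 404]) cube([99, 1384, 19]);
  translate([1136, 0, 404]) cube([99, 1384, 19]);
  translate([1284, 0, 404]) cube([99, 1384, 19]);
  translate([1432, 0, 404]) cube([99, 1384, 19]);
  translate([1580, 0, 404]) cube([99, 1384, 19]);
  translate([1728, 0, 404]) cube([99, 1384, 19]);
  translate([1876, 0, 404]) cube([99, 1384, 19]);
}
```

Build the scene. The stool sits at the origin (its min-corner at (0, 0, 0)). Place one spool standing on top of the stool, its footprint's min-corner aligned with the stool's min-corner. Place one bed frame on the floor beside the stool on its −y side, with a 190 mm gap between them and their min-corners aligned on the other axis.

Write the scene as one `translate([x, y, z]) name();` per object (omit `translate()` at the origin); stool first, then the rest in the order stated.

stool();
translate([0, 0, 427]) spool();
translate([0, -1574, 0]) bed_frame();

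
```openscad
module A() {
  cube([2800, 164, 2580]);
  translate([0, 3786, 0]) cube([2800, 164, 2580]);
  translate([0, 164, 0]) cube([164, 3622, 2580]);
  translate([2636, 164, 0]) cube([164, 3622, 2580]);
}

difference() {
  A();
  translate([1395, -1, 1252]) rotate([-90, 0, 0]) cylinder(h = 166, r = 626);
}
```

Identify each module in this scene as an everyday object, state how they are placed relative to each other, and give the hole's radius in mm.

A is a house frame. The house frame has a circular hole through its front wall. The hole's radius is 626 mm.

The subtracted cylinder has r = 626 mm.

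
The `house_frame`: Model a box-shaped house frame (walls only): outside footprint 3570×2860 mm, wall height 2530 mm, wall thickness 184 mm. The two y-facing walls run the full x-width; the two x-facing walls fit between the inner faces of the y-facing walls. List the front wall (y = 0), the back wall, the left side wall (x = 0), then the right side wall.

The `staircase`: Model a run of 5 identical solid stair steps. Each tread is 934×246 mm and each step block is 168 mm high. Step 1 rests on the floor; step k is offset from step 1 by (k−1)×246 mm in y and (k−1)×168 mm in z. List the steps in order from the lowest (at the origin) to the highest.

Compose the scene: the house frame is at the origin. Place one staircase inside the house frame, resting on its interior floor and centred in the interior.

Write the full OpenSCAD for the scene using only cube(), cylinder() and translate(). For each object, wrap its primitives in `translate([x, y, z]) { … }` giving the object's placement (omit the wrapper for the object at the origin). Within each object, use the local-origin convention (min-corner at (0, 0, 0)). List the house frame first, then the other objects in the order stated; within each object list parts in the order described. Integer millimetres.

cube([3570, 184, 2530]);
translate([0, 2676, 0]) cube([3570, 184, 2530]);
translate([0, 184, 0]) cube([184, 2492, 2530]);
translate([3386, 184, 0]) cube([184, 2492, 2530]);
translate([1318, 815, 0]) {
  cube([934, 246, 168]);
  translate([0, 246, 168]) cube([934, 246, 168]);
  translate([0, 492, 336]) cube([934, 246, 168]);
  translate([0, 738, 504]) cube([934, 246, 168]);
  translate([0, 984, 672]) cube([934, 246, 168]);
}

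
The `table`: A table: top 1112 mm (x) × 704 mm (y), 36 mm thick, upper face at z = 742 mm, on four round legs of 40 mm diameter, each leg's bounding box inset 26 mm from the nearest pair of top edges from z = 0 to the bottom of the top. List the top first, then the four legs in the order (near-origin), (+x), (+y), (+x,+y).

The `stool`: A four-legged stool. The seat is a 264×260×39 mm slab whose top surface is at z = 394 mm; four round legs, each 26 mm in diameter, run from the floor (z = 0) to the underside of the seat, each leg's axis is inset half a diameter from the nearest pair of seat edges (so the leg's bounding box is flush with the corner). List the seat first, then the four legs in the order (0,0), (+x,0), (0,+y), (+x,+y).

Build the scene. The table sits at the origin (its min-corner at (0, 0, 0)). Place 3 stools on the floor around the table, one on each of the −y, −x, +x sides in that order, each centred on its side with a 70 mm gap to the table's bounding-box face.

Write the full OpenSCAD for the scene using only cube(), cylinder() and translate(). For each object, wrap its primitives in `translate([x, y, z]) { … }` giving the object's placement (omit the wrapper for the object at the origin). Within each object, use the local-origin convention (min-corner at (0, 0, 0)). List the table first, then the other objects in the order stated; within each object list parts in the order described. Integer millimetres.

translate([0, 0, 706]) cube([1112, 704, 36]);
translate([46, 46, 0]) cylinder(h = 706, r = 20);
translate([1066, 46, 0]) cylinder(h = 706, r = 20);
translate([46, 658, 0]) cylinder(h = 706, r = 20);
translate([1066, 658, 0]) cylinder(h = 706, r = 20);
translate([424, -330, 0]) {
  translate([0, 0, 355]) cube([264, 260, 39]);
  translate([13, 13, 0]) cylinder(h = 355, r = 13);
  translate([251, 13, 0]) cylinder(h = 355, r = 13);
  translate([13, 247, 0]) cylinder(h = 355, r = 13);
  translate([251, 247, 0]) cylinder(h = 355, r = 13);
}
translate([-334, 222, 0]) {
  translate([0, 0, 355]) cube([264, 260, 39]);
  translate([13, 13, 0]) cylinder(h = 355, r = 13);
  translate([251, 13, 0]) cylinder(h = 355, r = 13);
  translate([13, 247, 0]) cylinder(h = 355, r = 13);
  translate([251, 247, 0]) cylinder(h = 355, r = 13);
}
translate([1182, 222, 0]) {
  translate([0, 0, 355]) cube([264, 260, 39]);
  translate([13, 13, 0]) cylinder(h = 355, r = 13);
  translate([251, 13, 0]) cylinder(h = 355, r = 13);
  translate([13, 247, 0]) cylinder(h = 355, r = 13);
  translate([251, 247, 0]) cylinder(h = 355, r = 13);
}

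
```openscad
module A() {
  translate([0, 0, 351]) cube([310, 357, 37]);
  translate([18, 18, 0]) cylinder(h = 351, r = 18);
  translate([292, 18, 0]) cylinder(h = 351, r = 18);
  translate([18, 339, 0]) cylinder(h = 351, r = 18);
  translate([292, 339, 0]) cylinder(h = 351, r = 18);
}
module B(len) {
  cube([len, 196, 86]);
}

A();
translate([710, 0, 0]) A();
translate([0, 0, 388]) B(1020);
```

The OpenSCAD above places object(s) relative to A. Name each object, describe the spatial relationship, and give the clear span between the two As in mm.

Second stool starts at x = 710; first ends at x = 310; clear span = 710 − 310 = 400 mm.

A is a stool. B is a beam. A beam spans the tops of two stools. The clear span between the two stools is 400 mm.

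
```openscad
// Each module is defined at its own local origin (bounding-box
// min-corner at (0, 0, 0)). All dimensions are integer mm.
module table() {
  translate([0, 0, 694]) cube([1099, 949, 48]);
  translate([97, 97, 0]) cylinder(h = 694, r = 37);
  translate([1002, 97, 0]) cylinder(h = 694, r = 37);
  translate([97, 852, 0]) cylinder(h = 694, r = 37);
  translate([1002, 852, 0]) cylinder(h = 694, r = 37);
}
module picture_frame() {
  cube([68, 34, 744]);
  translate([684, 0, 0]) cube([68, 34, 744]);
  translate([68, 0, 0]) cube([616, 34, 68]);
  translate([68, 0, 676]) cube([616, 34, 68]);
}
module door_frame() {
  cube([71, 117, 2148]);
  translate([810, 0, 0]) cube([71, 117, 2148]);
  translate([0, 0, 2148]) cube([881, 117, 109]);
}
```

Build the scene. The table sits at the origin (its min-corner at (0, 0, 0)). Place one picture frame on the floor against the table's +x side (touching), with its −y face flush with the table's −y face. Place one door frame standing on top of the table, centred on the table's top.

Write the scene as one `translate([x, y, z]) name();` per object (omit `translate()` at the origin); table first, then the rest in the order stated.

table();
translate([1099, 0, 0]) picture_frame();
translate([109, 416, 742]) door_frame();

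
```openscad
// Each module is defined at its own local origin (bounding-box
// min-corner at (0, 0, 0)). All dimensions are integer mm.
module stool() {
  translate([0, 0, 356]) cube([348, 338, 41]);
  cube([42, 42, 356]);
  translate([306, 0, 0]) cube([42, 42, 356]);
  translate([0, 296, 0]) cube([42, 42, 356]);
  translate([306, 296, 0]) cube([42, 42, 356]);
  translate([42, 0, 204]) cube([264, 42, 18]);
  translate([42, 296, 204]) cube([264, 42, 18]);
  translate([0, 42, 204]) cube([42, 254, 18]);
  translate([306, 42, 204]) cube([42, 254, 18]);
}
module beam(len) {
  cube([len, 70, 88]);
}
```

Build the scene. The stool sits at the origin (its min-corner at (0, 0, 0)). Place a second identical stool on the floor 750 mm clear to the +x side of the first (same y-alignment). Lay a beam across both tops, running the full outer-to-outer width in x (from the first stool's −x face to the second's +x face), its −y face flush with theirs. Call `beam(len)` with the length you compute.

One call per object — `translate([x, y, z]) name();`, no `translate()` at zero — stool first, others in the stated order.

stool();
translate([1098, 0, 0]) stool();
translate([0, 0, 397]) beam(1446);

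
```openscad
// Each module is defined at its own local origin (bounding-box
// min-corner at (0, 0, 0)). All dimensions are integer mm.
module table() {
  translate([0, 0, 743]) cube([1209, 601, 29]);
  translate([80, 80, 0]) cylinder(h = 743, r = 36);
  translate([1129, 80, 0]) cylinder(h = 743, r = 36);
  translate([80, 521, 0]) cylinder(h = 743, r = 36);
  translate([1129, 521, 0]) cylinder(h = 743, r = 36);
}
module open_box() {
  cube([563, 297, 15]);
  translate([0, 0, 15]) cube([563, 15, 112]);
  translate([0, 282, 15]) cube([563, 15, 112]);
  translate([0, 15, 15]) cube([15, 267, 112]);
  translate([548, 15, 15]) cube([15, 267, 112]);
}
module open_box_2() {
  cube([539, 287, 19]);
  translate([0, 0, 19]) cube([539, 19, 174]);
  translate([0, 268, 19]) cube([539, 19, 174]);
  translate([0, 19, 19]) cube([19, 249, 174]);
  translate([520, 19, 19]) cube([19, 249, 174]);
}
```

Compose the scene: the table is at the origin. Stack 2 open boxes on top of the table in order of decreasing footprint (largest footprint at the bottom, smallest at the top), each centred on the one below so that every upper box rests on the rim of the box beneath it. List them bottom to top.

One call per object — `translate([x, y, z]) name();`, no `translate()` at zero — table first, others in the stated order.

table();
translate([323, 152, 772]) open_box();
translate([335, 157, 899]) open_box_2();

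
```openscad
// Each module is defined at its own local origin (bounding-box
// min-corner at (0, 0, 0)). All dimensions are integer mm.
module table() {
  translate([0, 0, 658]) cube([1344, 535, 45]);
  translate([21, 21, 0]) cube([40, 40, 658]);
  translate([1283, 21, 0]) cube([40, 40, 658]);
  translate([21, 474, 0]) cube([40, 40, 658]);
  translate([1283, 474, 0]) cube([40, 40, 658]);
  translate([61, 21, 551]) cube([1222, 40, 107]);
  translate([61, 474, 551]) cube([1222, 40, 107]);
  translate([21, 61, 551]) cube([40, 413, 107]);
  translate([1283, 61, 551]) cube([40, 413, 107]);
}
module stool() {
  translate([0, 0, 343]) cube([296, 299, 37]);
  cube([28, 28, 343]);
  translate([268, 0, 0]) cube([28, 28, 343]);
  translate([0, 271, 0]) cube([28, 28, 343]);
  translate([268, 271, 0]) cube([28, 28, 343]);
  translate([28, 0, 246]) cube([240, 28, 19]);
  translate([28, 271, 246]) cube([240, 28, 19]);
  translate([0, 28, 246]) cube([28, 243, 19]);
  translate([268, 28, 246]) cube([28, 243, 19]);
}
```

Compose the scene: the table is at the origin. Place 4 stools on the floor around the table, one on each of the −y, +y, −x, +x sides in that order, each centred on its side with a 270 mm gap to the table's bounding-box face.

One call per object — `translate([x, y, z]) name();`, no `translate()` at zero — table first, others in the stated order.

table();
translate([524, -569, 0]) stool();
translate([524, 805, 0]) stool();
translate([-566, 118, 0]) stool();
translate([1614, 118, 0]) stool();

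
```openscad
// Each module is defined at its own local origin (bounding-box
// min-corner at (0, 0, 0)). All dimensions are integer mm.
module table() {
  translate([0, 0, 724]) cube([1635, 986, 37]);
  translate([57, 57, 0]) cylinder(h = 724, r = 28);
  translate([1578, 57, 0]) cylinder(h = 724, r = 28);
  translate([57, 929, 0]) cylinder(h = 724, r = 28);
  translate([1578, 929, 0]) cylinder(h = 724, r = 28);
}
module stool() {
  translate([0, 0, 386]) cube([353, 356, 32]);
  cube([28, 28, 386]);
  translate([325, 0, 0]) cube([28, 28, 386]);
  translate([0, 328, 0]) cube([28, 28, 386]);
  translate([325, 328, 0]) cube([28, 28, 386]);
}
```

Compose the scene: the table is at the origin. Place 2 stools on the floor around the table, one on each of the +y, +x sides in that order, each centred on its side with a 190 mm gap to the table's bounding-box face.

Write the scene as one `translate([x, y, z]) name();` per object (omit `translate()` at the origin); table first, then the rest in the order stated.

table();
translate([641, 1176, 0]) stool();
translate([1825, 315, 0]) stool();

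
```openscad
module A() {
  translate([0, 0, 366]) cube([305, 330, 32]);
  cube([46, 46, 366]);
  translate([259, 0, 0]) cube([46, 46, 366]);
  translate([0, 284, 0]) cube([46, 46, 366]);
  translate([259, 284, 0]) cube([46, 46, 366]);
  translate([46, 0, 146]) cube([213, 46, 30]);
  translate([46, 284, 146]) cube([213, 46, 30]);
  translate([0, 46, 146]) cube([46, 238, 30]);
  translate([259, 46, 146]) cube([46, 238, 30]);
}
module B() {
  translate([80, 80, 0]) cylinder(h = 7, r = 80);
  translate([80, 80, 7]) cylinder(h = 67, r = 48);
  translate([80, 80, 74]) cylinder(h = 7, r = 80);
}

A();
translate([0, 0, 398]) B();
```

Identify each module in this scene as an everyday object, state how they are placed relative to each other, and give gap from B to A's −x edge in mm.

The spool's min-x is at 0; the stool's min-x is 0; gap = 0 mm.

A is a stool. B is a spool. The spool is on top of the stool. The gap from the spool to the stool's −x edge is 0 mm.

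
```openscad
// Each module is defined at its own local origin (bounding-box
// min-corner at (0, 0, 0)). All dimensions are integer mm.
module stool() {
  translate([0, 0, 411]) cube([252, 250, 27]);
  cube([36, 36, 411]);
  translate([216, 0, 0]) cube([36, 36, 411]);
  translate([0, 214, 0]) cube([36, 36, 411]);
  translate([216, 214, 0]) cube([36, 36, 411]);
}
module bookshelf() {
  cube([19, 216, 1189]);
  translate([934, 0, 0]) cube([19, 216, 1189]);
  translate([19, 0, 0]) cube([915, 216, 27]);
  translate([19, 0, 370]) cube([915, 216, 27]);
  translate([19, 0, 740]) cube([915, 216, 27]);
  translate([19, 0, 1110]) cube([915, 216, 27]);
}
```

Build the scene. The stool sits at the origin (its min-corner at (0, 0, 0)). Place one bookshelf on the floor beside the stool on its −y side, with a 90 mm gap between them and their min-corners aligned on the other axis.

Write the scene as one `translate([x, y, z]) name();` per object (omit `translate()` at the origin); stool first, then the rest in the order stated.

stool();
translate([0, -306, 0]) bookshelf();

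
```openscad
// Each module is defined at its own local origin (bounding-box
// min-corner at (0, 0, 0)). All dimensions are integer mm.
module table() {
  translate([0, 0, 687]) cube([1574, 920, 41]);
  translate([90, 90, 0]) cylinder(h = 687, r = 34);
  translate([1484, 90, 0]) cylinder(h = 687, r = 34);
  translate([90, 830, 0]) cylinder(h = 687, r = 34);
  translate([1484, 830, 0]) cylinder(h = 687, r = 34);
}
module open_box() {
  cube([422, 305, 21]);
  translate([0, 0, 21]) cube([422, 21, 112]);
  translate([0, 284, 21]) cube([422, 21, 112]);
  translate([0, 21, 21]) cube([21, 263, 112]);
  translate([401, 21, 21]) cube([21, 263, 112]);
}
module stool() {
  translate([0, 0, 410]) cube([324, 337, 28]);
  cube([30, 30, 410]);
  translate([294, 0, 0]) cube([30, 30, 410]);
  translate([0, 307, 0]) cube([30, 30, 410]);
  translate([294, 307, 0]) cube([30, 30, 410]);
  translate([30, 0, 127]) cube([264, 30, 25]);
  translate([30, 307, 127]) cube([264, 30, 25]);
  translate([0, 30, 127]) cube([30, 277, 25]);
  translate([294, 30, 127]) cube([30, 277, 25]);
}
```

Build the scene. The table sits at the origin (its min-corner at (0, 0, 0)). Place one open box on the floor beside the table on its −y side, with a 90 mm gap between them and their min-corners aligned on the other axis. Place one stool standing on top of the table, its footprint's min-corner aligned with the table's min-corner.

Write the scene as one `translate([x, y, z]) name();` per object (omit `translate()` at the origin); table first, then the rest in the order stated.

table();
translate([0, -395, 0]) open_box();
translate([0, 0, 728]) stool();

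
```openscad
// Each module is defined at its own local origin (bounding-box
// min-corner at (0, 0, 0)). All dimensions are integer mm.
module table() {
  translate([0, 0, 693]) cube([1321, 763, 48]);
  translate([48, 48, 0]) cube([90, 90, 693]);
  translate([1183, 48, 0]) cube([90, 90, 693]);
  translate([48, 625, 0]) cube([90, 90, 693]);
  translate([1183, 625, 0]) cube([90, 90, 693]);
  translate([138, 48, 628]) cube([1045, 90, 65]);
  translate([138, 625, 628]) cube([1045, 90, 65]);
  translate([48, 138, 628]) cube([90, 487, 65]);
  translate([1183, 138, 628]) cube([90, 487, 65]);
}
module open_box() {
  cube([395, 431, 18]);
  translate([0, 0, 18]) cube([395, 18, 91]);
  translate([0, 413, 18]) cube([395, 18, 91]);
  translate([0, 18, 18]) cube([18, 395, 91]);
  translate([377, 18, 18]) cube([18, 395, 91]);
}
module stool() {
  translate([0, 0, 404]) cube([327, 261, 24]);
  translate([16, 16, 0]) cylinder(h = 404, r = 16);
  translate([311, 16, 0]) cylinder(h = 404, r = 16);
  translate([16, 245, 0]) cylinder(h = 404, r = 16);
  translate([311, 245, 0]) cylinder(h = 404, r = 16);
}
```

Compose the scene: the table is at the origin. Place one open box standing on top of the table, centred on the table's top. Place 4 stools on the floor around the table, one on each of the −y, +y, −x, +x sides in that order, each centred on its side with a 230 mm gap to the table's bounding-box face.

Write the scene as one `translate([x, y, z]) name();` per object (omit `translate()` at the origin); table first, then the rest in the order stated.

table();
translate([463, 166, 741]) open_box();
translate([497, -491, 0]) stool();
translate([497, 993, 0]) stool();
translate([-557, 251, 0]) stool();
translate([1551, 251, 0]) stool();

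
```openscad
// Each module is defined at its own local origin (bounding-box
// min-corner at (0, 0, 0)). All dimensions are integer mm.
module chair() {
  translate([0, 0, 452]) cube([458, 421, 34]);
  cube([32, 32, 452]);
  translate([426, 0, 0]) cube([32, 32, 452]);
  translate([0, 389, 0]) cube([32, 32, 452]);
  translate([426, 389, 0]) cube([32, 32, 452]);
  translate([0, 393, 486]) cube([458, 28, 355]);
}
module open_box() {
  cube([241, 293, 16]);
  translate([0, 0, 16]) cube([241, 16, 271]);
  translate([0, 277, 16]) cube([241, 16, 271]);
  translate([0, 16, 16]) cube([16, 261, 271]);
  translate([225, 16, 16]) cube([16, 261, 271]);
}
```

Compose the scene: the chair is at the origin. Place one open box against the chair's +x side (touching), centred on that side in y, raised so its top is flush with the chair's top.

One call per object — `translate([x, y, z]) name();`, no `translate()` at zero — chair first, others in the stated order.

chair();
translate([458, 64, 554]) open_box();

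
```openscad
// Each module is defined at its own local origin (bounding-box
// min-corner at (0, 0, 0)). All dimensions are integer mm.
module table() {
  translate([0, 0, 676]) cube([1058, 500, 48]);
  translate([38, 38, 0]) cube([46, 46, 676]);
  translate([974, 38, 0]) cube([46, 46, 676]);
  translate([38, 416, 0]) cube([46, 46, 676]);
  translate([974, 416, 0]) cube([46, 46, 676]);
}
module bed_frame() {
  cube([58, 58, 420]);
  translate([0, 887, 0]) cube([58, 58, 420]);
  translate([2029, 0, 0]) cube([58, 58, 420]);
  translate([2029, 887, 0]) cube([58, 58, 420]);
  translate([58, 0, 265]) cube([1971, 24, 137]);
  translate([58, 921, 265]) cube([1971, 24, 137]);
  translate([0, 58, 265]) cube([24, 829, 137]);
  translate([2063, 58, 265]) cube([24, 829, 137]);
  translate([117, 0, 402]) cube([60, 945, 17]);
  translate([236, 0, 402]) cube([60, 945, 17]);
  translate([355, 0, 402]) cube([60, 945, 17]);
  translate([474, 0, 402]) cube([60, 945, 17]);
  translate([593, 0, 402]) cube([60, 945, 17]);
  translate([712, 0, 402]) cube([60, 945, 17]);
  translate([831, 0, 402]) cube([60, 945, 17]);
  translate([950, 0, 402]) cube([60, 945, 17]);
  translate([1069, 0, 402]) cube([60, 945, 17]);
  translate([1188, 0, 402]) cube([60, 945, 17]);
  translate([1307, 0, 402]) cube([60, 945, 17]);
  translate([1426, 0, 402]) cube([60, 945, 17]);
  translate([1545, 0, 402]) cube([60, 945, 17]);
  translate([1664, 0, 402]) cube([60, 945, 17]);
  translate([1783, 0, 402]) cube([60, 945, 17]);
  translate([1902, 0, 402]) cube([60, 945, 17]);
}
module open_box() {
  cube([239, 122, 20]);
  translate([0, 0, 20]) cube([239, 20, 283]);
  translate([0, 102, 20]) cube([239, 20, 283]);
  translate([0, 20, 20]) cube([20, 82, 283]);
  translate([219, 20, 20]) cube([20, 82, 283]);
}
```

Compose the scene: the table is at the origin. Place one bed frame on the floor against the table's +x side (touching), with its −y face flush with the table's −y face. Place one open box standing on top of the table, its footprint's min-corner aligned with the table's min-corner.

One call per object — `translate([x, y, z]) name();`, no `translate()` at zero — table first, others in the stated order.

table();
translate([1058, 0, 0]) bed_frame();
translate([0, 0, 724]) open_box();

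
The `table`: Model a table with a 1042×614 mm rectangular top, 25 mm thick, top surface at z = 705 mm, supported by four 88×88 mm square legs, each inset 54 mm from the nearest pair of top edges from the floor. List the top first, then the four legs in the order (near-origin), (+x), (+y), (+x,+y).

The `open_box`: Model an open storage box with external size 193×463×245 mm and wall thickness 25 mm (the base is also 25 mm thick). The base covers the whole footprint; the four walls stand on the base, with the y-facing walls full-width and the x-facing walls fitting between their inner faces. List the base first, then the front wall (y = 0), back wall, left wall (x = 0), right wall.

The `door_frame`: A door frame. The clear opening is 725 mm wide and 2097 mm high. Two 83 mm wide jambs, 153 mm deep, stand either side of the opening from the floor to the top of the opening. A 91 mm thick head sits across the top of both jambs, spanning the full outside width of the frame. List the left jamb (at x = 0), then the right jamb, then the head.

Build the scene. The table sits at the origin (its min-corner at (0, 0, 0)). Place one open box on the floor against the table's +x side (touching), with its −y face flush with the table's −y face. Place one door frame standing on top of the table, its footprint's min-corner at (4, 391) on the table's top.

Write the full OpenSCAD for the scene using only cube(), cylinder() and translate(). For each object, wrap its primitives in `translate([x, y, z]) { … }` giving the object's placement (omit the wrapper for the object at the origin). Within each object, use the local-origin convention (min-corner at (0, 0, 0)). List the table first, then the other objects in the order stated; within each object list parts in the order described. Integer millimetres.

translate([0, 0, 680]) cube([1042, 614, 25]);
translate([54, 54, 0]) cube([88, 88, 680]);
translate([900, 54, 0]) cube([88, 88, 680]);
translate([54, 472, 0]) cube([88, 88, 680]);
translate([900, 472, 0]) cube([88, 88, 680]);
translate([1042, 0, 0]) {
  cube([193, 463, 25]);
  translate([0, 0, 25]) cube([193, 25, 220]);
  translate([0, 438, 25]) cube([193, 25, 220]);
  translate([0, 25, 25]) cube([25, 413, 220]);
  translate([168, 25, 25]) cube([25, 413, 220]);
}
translate([4, 391, 705]) {
  cube([83, 153, 2097]);
  translate([808, 0, 0]) cube([83, 153, 2097]);
  translate([0, 0, 2097]) cube([891, 153, 91]);
}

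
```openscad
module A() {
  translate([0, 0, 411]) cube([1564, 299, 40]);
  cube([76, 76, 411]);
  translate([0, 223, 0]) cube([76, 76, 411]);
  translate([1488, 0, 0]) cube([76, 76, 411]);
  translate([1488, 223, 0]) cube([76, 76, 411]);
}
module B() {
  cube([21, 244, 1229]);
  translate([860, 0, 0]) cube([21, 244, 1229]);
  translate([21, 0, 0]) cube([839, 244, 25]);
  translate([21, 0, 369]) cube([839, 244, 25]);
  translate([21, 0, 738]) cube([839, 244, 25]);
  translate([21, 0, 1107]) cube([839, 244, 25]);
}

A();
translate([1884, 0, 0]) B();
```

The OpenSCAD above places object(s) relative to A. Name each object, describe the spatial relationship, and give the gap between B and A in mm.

The bookshelf's nearest face is 320 mm from the bench's +x face.

A is a bench. B is a bookshelf. The bookshelf is on the floor beside the bench on its +x side. The gap between the bookshelf and the bench is 320 mm.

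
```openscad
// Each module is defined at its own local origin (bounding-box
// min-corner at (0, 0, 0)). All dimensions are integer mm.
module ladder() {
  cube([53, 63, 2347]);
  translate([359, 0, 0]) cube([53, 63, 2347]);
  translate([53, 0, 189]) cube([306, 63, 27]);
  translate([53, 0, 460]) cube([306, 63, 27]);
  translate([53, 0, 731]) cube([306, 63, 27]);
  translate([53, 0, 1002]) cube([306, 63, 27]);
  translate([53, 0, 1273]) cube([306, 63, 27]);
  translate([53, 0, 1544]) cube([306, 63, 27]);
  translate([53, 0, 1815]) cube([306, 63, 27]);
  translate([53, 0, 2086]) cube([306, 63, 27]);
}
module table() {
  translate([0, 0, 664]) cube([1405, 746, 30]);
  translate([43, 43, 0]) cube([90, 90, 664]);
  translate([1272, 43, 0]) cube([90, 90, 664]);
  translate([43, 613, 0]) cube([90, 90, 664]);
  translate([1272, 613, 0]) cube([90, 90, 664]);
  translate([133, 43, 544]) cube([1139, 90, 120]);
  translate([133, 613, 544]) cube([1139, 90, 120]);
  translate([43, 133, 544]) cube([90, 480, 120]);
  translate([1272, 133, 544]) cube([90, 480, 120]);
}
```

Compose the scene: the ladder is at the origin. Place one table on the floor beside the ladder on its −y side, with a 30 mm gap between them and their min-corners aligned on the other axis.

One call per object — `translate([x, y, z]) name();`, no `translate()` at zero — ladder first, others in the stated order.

ladder();
translate([0, -776, 0]) table();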